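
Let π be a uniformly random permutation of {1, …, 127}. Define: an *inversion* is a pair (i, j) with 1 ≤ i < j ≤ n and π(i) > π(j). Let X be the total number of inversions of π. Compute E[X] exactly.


Write X = Σ X_I over the C(127, 2) = 8001 pairs i < j, with X_I the indicator of one inversion.
There are 8001 indicators.
For each fixed pair i < j, the values π(i) and π(j) are two distinct elements of {1, …, 127} in uniformly random order; by symmetry P[π(i) > π(j)] = 1/2.
By linearity: E[X] = 8001 · (1/2) = C(127, 2) · (1/2) = 8001/2 = 8001/2 ≈ 4000.5000.

E[X] = 8001/2 = 4000.5000.


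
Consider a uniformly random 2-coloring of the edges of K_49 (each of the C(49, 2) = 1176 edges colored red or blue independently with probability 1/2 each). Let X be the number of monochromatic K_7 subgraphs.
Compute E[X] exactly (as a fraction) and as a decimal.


Let X = Σ_S X_S over the C(49, 7) = 85900584 subsets S of size 7, where X_S = 1 if the K_7 on S is monochromatic.
For a fixed S, the K_7 on S has C(7, 2) = 21 edges. P[all 21 edges red] = (1/2)^21, and likewise for blue, so P[monochromatic] = 2·(1/2)^21 = 2^{1 − 21} = 1/1048576.
By linearity of expectation: E[X] = C(49, 7) · 2^{1 − 21} = 85900584 · 1/1048576 = 10737573/131072.
Numerically: E[X] ≈ 81.921181.

E[X] = C(49,7)·2^(1−C(7,2)) = 10737573/131072 ≈ 81.921181.


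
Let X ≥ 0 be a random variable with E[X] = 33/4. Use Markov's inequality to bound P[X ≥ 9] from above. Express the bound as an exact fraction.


μ = E[X] = 33/4, a = 9.
Markov: P[X ≥ 9] ≤ μ/a = (33/4)/9 = 11/12.
Numerically: ≈ 0.91667.
(Since a = 9 > μ = 8.25000, the bound 11/12 is < 1 and informative.)

P[X ≥ 9] ≤ 11/12 ≈ 0.91667.


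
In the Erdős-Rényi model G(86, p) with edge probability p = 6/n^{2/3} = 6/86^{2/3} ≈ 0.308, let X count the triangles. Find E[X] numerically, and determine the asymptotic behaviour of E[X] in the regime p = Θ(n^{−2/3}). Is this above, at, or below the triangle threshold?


Number of potential triangles: C(86, 3) = 102340.
Each occurs with probability p³ ≈ (0.308)³ ≈ 2.92050e-02.
By linearity: E[X] = C(86, 3)·p³ ≈ 102340 · 2.92050e-02 ≈ 2988.837.
Since α = 2/3 < 1, p = c/n^{2/3} ≫ 1/n is above the triangle threshold p ~ 1/n. Asymptotically E[X] ~ (c³/6)·n^{3(1−α)} = (6³/6)·n^{1} → ∞; triangles are abundant w.h.p.

E[X] ≈ 2988.837; in regime p = Θ(1/n^{2/3}) E[X] diverges (above the triangle threshold p ~ 1/n).


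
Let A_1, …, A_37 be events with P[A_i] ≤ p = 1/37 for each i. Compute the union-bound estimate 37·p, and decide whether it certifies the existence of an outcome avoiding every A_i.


Union bound: P[∪_{i=1}^{37} A_i] ≤ Σ_i P[A_i] ≤ 37·p = 37·(1/37) = 1.
Numerically: 1 ≈ 1.000.
Is 1 < 1? NO.
Since the bound 1 is ≥ 1, the union bound is uninformative here; it does NOT by itself certify existence.

37·p = 1 ≈ 1.000; existence NOT certified by the union bound.


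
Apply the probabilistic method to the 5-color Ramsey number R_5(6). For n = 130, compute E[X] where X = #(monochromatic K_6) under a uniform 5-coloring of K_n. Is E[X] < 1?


E[X] = C(130, 6) · 5^{1 − 15} = 5963412000 · 5^{−14} = 5963412000/6103515625.
As a reduced fraction: E[X] = 47707296/48828125 ≈ 0.9770.
Is E[X] < 1? YES.
Since E[X] < 1, there exists a 5-coloring of K_{130} with no monochromatic K_6; hence R_5(6) > 130.

E[X] = 47707296/48828125 ≈ 0.9770; E[X] < 1, so R_5(6) > 130.


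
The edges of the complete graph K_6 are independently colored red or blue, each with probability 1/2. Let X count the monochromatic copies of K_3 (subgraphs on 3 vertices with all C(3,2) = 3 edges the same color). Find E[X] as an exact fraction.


Let X = Σ_S X_S over the C(6, 3) = 20 subsets S of size 3, where X_S = 1 if the K_3 on S is monochromatic.
For a fixed S, the K_3 on S has C(3, 2) = 3 edges. P[all 3 edges red] = (1/2)^3, and likewise for blue, so P[monochromatic] = 2·(1/2)^3 = 2^{1 − 3} = 1/4.
By linearity: E[X] = C(6, 3) · 2^{1 − 3} = 20 · 1/4 = 5.
Numerically: E[X] ≈ 5.0000.

E[X] = C(6,3)·2^(1−C(3,2)) = 5 ≈ 5.0000.


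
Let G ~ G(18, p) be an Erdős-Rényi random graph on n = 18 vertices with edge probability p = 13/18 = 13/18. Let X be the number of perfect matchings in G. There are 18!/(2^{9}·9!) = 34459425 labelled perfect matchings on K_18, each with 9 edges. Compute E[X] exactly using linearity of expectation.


K_18 has 18!/(2^{9}·9!) = 34459425 labelled perfect matchings.
For each such perfect matching H, let X_H = 1 if all 9 edges of H are present in G. Then P[X_H = 1] = p^{9} = (13/18)^{9} = 10604499373/198359290368.
By linearity: E[X] = Σ_H E[X_H] = 34459425 · p^{9} = 34459425 · 10604499373/198359290368 = 4511419145758525/2448880128.
Numerically: E[X] ≈ 1.842e+06.

E[X] = 34459425 · (13/18)^{9} = 4511419145758525/2448880128 ≈ 1.842e+06.


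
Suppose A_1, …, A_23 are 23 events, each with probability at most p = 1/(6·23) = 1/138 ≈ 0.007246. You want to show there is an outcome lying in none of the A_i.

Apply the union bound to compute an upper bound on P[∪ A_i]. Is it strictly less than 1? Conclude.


Union bound: P[∪_{i=1}^{23} A_i] ≤ Σ_i P[A_i] ≤ 23·p = 23·(1/138) = 1/6.
Numerically: 1/6 ≈ 0.166667.
Is 1/6 < 1? YES.
Since P[∪ A_i] ≤ 1/6 < 1, the complement has P[∩ A_i^c] ≥ 1 − 1/6 = 5/6 > 0, so some outcome avoids every A_i.

23·p = 1/6 ≈ 0.166667; existence CERTIFIED by the union bound.


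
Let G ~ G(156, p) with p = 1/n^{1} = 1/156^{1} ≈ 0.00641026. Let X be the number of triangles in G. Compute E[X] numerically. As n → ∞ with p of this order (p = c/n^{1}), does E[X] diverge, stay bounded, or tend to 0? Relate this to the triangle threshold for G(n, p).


Number of potential triangles: C(156, 3) = 620620.
Each occurs with probability p³ ≈ (0.00641026)³ ≈ 2.63406328e-07.
By linearity: E[X] = C(156, 3)·p³ ≈ 620620 · 2.63406328e-07 ≈ 0.163475.
Here α = 1, so p = 1/n is exactly at the triangle threshold p ~ 1/n. Asymptotically E[X] → c³/6 = 1³/6 = 1/6 ≈ 0.166667, a bounded constant. In this regime the triangle count is asymptotically Poisson(c³/6).

E[X] ≈ 0.163475; in regime p = Θ(1/n^{1}) E[X] stays bounded (at the triangle threshold p ~ 1/n).


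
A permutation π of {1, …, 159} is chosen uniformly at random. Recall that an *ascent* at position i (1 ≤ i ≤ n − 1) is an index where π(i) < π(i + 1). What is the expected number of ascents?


Write X = Σ X_I over i = 1, …, 158, with X_I the indicator of one ascent.
There are 158 indicators.
For each fixed i, the pair (π(i), π(i+1)) is a uniformly random ordered pair of distinct values from {1, …, 159}; by symmetry P[π(i) < π(i+1)] = 1/2.
By linearity: E[X] = 158 · (1/2) = (159 − 1) · (1/2) = 79 ≈ 79.000.

E[X] = 79 = 79.000.


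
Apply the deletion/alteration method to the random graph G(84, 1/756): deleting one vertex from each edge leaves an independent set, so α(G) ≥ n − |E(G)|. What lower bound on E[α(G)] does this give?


E[|E(G)|] = C(84, 2)·p = 3486 · (1/756) = 83/18.
E[α(G)] ≥ n − E[|E(G)|] = 84 − 83/18 = 1429/18.
Numerically: ≈ 79.3889.
(This is only a lower bound; the true E[α(G)] may be larger.)

E[α(G)] ≥ 1429/18 ≈ 79.3889.


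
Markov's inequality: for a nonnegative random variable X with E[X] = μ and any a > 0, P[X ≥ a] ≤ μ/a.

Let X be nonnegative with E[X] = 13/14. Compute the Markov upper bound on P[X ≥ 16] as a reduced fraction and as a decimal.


μ = E[X] = 13/14, a = 16.
Markov: P[X ≥ 16] ≤ μ/a = (13/14)/16 = 13/224.
Numerically: ≈ 0.058.
(Since a = 16 > μ = 0.929, the bound 13/224 is < 1 and informative.)

P[X ≥ 16] ≤ 13/224 ≈ 0.058.


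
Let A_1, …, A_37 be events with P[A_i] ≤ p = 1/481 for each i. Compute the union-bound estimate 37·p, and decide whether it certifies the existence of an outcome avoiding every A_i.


Union bound: P[∪_{i=1}^{37} A_i] ≤ Σ_i P[A_i] ≤ 37·p = 37·(1/481) = 1/13.
Numerically: 1/13 ≈ 0.0769231.
Is 1/13 < 1? YES.
Since P[∪ A_i] ≤ 1/13 < 1, the complement has P[∩ A_i^c] ≥ 1 − 1/13 = 12/13 > 0, so some outcome avoids every A_i.

37·p = 1/13 ≈ 0.0769231; existence CERTIFIED by the union bound.


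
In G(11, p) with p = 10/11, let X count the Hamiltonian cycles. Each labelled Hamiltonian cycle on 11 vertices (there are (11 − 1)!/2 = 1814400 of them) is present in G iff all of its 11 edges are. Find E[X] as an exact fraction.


K_11 has (11 − 1)!/2 = 1814400 labelled Hamiltonian cycles.
For each such Hamiltonian cycle H, let X_H = 1 if all 11 edges of H are present in G. Then P[X_H = 1] = p^{11} = (10/11)^{11} = 100000000000/285311670611.
By linearity: E[X] = Σ_H E[X_H] = 1814400 · p^{11} = 1814400 · 100000000000/285311670611 = 181440000000000000/285311670611.
Numerically: E[X] ≈ 6.36e+05.

E[X] = 1814400 · (10/11)^{11} = 181440000000000000/285311670611 ≈ 6.36e+05.


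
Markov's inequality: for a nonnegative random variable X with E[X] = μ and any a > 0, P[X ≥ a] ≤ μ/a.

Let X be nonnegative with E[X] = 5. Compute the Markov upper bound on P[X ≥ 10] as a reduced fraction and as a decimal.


μ = E[X] = 5, a = 10.
Markov: P[X ≥ 10] ≤ μ/a = (5)/10 = 1/2.
Numerically: ≈ 0.500.
(Since a = 10 > μ = 5.000, the bound 1/2 is < 1 and informative.)

P[X ≥ 10] ≤ 1/2 ≈ 0.500.


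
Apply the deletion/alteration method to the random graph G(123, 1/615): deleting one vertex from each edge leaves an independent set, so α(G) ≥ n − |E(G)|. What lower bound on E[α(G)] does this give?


E[|E(G)|] = C(123, 2)·p = 7503 · (1/615) = 61/5.
E[α(G)] ≥ n − E[|E(G)|] = 123 − 61/5 = 554/5.
Numerically: ≈ 110.800.
(This is only a lower bound; the true E[α(G)] may be larger.)

E[α(G)] ≥ 554/5 ≈ 110.800.


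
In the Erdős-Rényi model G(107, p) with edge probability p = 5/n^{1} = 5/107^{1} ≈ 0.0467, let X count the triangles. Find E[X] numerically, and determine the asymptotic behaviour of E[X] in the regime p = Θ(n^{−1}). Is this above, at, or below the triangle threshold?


Number of potential triangles: C(107, 3) = 198485.
Each occurs with probability p³ ≈ (0.0467)³ ≈ 1.02037e-04.
By linearity: E[X] = C(107, 3)·p³ ≈ 198485 · 1.02037e-04 ≈ 20.253.
Here α = 1, so p = 5/n is exactly at the triangle threshold p ~ 1/n. Asymptotically E[X] → c³/6 = 5³/6 = 125/6 ≈ 20.833, a bounded constant. In this regime the triangle count is asymptotically Poisson(c³/6).

E[X] ≈ 20.253; in regime p = Θ(1/n^{1}) E[X] stays bounded (at the triangle threshold p ~ 1/n).


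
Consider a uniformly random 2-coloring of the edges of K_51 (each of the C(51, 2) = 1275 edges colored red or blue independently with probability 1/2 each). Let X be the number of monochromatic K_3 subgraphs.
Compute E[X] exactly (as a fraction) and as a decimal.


Let X = Σ_S X_S over the C(51, 3) = 20825 subsets S of size 3, where X_S = 1 if the K_3 on S is monochromatic.
For a fixed S, the K_3 on S has C(3, 2) = 3 edges. P[all 3 edges red] = (1/2)^3, and likewise for blue, so P[monochromatic] = 2·(1/2)^3 = 2^{1 − 3} = 1/4.
By linearity: E[X] = C(51, 3) · 2^{1 − 3} = 20825 · 1/4 = 20825/4.
Numerically: E[X] ≈ 5206.25000.

E[X] = C(51,3)·2^(1−C(3,2)) = 20825/4 ≈ 5206.25000.


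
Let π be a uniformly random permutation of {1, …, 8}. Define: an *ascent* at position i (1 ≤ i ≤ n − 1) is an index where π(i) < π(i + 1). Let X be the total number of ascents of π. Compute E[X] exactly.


Write X = Σ X_I over i = 1, …, 7, with X_I the indicator of one ascent.
There are 7 indicators.
For each fixed i, the pair (π(i), π(i+1)) is a uniformly random ordered pair of distinct values from {1, …, 8}; by symmetry P[π(i) < π(i+1)] = 1/2.
By linearity: E[X] = 7 · (1/2) = (8 − 1) · (1/2) = 7/2 ≈ 3.500.

E[X] = 7/2 = 3.500.


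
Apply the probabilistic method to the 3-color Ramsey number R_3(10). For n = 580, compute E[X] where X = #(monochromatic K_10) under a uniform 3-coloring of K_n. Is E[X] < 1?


E[X] = C(580, 10) · 3^{1 − 45} = 1098085496704252547920 · 3^{−44} = 1098085496704252547920/984770902183611232881.
As a reduced fraction: E[X] = 1098085496704252547920/984770902183611232881 ≈ 1.11507.
Is E[X] < 1? NO.
Since E[X] ≥ 1, the first-moment bound is inconclusive at n = 580; it does NOT by itself certify R_3(10) > 580.

E[X] = 1098085496704252547920/984770902183611232881 ≈ 1.11507; E[X] ≥ 1; first-moment method inconclusive here.


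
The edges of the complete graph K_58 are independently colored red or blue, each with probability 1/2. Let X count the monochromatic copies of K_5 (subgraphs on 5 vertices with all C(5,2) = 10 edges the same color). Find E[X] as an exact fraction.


Let X = Σ_S X_S over the C(58, 5) = 4582116 subsets S of size 5, where X_S = 1 if the K_5 on S is monochromatic.
For a fixed S, the K_5 on S has C(5, 2) = 10 edges. P[all 10 edges red] = (1/2)^10, and likewise for blue, so P[monochromatic] = 2·(1/2)^10 = 2^{1 − 10} = 1/512.
By linearity of expectation: E[X] = C(58, 5) · 2^{1 − 10} = 4582116 · 1/512 = 1145529/128.
Numerically: E[X] ≈ 8949.44531.

E[X] = C(58,5)·2^(1−C(5,2)) = 1145529/128 ≈ 8949.44531.


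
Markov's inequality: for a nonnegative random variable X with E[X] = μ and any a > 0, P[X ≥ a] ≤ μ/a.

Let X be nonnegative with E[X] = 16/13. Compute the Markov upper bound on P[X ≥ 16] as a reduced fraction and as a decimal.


μ = E[X] = 16/13, a = 16.
Markov: P[X ≥ 16] ≤ μ/a = (16/13)/16 = 1/13.
Numerically: ≈ 0.0769.
(Since a = 16 > μ = 1.2308, the bound 1/13 is < 1 and informative.)

P[X ≥ 16] ≤ 1/13 ≈ 0.0769.


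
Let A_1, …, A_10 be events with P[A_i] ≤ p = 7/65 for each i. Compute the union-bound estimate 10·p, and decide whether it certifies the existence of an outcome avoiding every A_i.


Union bound: P[∪_{i=1}^{10} A_i] ≤ Σ_i P[A_i] ≤ 10·p = 10·(7/65) = 14/13.
Numerically: 14/13 ≈ 1.077.
Is 14/13 < 1? NO.
Since the bound 14/13 is ≥ 1, the union bound is uninformative here; it does NOT by itself certify existence.

10·p = 14/13 ≈ 1.077; existence NOT certified by the union bound.


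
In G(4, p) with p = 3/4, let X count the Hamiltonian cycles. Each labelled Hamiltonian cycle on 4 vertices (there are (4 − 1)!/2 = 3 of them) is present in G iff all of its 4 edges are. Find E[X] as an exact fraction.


K_4 has (4 − 1)!/2 = 3 labelled Hamiltonian cycles.
For each such Hamiltonian cycle H, let X_H = 1 if all 4 edges of H are present in G. Then P[X_H = 1] = p^{4} = (3/4)^{4} = 81/256.
By linearity: E[X] = Σ_H E[X_H] = 3 · p^{4} = 3 · 81/256 = 243/256.
Numerically: E[X] ≈ 0.949219.

E[X] = 3 · (3/4)^{4} = 243/256 ≈ 0.949219.


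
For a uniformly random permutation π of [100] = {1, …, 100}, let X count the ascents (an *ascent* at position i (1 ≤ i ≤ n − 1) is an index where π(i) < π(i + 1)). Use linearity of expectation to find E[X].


Write X = Σ X_I over i = 1, …, 99, with X_I the indicator of one ascent.
There are 99 indicators.
For each fixed i, the pair (π(i), π(i+1)) is a uniformly random ordered pair of distinct values from {1, …, 100}; by symmetry P[π(i) < π(i+1)] = 1/2.
By linearity: E[X] = 99 · (1/2) = (100 − 1) · (1/2) = 99/2 ≈ 49.50000.

E[X] = 99/2 = 49.50000.


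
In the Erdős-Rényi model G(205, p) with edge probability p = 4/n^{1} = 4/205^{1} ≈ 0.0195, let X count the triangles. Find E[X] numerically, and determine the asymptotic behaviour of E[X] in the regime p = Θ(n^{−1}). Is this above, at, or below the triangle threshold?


Number of potential triangles: C(205, 3) = 1414910.
Each occurs with probability p³ ≈ (0.0195)³ ≈ 7.42880e-06.
By linearity: E[X] = C(205, 3)·p³ ≈ 1414910 · 7.42880e-06 ≈ 10.511.
Here α = 1, so p = 4/n is exactly at the triangle threshold p ~ 1/n. Asymptotically E[X] → c³/6 = 4³/6 = 32/3 ≈ 10.667, a bounded constant. In this regime the triangle count is asymptotically Poisson(c³/6).

E[X] ≈ 10.511; in regime p = Θ(1/n^{1}) E[X] stays bounded (at the triangle threshold p ~ 1/n).


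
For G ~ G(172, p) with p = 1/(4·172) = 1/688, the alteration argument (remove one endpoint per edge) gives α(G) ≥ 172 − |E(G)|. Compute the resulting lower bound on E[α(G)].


E[|E(G)|] = C(172, 2)·p = 14706 · (1/688) = 171/8.
E[α(G)] ≥ n − E[|E(G)|] = 172 − 171/8 = 1205/8.
Numerically: ≈ 150.6250.
(This is only a lower bound; the true E[α(G)] may be larger.)

E[α(G)] ≥ 1205/8 ≈ 150.6250.


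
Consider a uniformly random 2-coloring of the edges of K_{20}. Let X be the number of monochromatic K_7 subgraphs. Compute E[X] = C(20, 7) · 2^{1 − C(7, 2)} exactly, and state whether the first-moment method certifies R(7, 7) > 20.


E[X] = C(20, 7) · 2^{1 − 21} = 77520 · 2^{−20} = 77520/1048576.
As a reduced fraction: E[X] = 4845/65536 ≈ 0.0739288.
Is E[X] < 1? YES.
Since E[X] < 1, there exists a 2-coloring of K_{20} with no monochromatic K_7; hence R(7, 7) > 20.

E[X] = 4845/65536 ≈ 0.0739288; E[X] < 1, so R(7, 7) > 20.


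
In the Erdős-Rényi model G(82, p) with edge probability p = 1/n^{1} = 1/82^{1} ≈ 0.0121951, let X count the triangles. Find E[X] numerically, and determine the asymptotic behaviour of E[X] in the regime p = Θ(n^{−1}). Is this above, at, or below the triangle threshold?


Number of potential triangles: C(82, 3) = 88560.
Each occurs with probability p³ ≈ (0.0121951)³ ≈ 1.81367072e-06.
By linearity: E[X] = C(82, 3)·p³ ≈ 88560 · 1.81367072e-06 ≈ 0.160619.
Here α = 1, so p = 1/n is exactly at the triangle threshold p ~ 1/n. Asymptotically E[X] → c³/6 = 1³/6 = 1/6 ≈ 0.166667, a bounded constant. In this regime the triangle count is asymptotically Poisson(c³/6).

E[X] ≈ 0.160619; in regime p = Θ(1/n^{1}) E[X] stays bounded (at the triangle threshold p ~ 1/n).


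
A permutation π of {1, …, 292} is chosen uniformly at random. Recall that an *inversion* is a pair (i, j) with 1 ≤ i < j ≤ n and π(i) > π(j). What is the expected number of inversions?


Write X = Σ X_I over the C(292, 2) = 42486 pairs i < j, with X_I the indicator of one inversion.
There are 42486 indicators.
For each fixed pair i < j, the values π(i) and π(j) are two distinct elements of {1, …, 292} in uniformly random order; by symmetry P[π(i) > π(j)] = 1/2.
By linearity: E[X] = 42486 · (1/2) = C(292, 2) · (1/2) = 42486/2 = 21243 ≈ 21243.000.

E[X] = 21243 = 21243.000.


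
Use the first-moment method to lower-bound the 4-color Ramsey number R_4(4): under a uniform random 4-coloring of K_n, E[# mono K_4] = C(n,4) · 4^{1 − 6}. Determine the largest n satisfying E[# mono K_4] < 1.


We need C(n, 4) · 4^{1 − 6} < 1, i.e. C(n, 4) < 4^{6 − 1} = 1024.
Check values of n near the boundary:
  n = 9: C(9, 4) = 126; 126 < 1024? YES
  n = 10: C(10, 4) = 210; 210 < 1024? YES
  n = 11: C(11, 4) = 330; 330 < 1024? YES
  n = 12: C(12, 4) = 495; 495 < 1024? YES
  n = 13: C(13, 4) = 715; 715 < 1024? YES
  n = 14: C(14, 4) = 1001; 1001 < 1024? YES
  n = 15: C(15, 4) = 1365; 1365 < 1024? NO
  n = 16: C(16, 4) = 1820; 1820 < 1024? NO
  n = 17: C(17, 4) = 2380; 2380 < 1024? NO
The largest n with C(n, 4) < 1024 is n = 14 (where E[X] = 1001/1024 ≈ 0.9775). Hence R_4(4) > 14, i.e. R_4(4) ≥ 15.

Largest n = 14; hence R_4(4) > 14.


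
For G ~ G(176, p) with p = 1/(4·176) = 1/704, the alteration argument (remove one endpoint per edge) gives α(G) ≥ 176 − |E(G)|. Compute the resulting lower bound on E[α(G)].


E[|E(G)|] = C(176, 2)·p = 15400 · (1/704) = 175/8.
E[α(G)] ≥ n − E[|E(G)|] = 176 − 175/8 = 1233/8.
Numerically: ≈ 154.1250.
(This is only a lower bound; the true E[α(G)] may be larger.)

E[α(G)] ≥ 1233/8 ≈ 154.1250.


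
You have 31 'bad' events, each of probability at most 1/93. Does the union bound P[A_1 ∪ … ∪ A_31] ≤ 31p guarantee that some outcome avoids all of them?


Union bound: P[∪_{i=1}^{31} A_i] ≤ Σ_i P[A_i] ≤ 31·p = 31·(1/93) = 1/3.
Numerically: 1/3 ≈ 0.333.
Is 1/3 < 1? YES.
Since P[∪ A_i] ≤ 1/3 < 1, the complement has P[∩ A_i^c] ≥ 1 − 1/3 = 2/3 > 0, so some outcome avoids every A_i.

31·p = 1/3 ≈ 0.333; existence CERTIFIED by the union bound.


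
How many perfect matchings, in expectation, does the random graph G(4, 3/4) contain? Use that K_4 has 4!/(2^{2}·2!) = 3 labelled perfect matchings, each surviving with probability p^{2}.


K_4 has 4!/(2^{2}·2!) = 3 labelled perfect matchings.
For each such perfect matching H, let X_H = 1 if all 2 edges of H are present in G. Then P[X_H = 1] = p^{2} = (3/4)^{2} = 9/16.
By linearity: E[X] = Σ_H E[X_H] = 3 · p^{2} = 3 · 9/16 = 27/16.
Numerically: E[X] ≈ 1.6875.

E[X] = 3 · (3/4)^{2} = 27/16 ≈ 1.6875.


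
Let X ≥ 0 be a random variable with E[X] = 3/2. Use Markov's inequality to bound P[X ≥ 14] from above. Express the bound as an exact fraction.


μ = E[X] = 3/2, a = 14.
Markov: P[X ≥ 14] ≤ μ/a = (3/2)/14 = 3/28.
Numerically: ≈ 0.107143.
(Since a = 14 > μ = 1.500000, the bound 3/28 is < 1 and informative.)

P[X ≥ 14] ≤ 3/28 ≈ 0.107143.


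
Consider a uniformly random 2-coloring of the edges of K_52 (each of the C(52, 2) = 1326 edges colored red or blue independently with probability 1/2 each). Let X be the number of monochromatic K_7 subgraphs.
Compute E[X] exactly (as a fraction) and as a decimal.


Let X = Σ_S X_S over the C(52, 7) = 133784560 subsets S of size 7, where X_S = 1 if the K_7 on S is monochromatic.
For a fixed S, the K_7 on S has C(7, 2) = 21 edges. P[all 21 edges red] = (1/2)^21, and likewise for blue, so P[monochromatic] = 2·(1/2)^21 = 2^{1 − 21} = 1/1048576.
By linearity of expectation: E[X] = C(52, 7) · 2^{1 − 21} = 133784560 · 1/1048576 = 8361535/65536.
Numerically: E[X] ≈ 127.587.

E[X] = C(52,7)·2^(1−C(7,2)) = 8361535/65536 ≈ 127.587.


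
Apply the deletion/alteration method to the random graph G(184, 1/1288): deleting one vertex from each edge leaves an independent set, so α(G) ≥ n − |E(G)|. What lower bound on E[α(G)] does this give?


E[|E(G)|] = C(184, 2)·p = 16836 · (1/1288) = 183/14.
E[α(G)] ≥ n − E[|E(G)|] = 184 − 183/14 = 2393/14.
Numerically: ≈ 170.9286.
(This is only a lower bound; the true E[α(G)] may be larger.)

E[α(G)] ≥ 2393/14 ≈ 170.9286.


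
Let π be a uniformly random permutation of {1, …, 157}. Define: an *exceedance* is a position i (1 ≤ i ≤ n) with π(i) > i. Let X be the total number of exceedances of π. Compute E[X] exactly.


Write X = Σ_{i=1}^{157} X_i, where X_i = 1_{π(i) > i}.
For each fixed i, π(i) is uniform over {1, …, 157} (marginal of a uniform permutation), so P[π(i) > i] = (n − i)/n. Summing: Σ_{i=1}^{157} (n − i)/n = (0 + 1 + … + 156)/157 = 157(157 − 1)/(2·157) = (157 − 1)/2.
Hence E[X] = Σ_{i=1}^{157} (157 − i)/157 = 78 ≈ 78.000000.

E[X] = 78 = 78.000000.


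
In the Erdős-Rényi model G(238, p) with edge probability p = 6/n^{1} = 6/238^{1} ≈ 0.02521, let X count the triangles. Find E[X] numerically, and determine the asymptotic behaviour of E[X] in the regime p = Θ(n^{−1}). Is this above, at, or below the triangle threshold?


Number of potential triangles: C(238, 3) = 2218636.
Each occurs with probability p³ ≈ (0.02521)³ ≈ 1.6022227e-05.
By linearity: E[X] = C(238, 3)·p³ ≈ 2218636 · 1.6022227e-05 ≈ 35.54749.
Here α = 1, so p = 6/n is exactly at the triangle threshold p ~ 1/n. Asymptotically E[X] → c³/6 = 6³/6 = 36 ≈ 36.00000, a bounded constant. In this regime the triangle count is asymptotically Poisson(c³/6).

E[X] ≈ 35.54749; in regime p = Θ(1/n^{1}) E[X] stays bounded (at the triangle threshold p ~ 1/n).


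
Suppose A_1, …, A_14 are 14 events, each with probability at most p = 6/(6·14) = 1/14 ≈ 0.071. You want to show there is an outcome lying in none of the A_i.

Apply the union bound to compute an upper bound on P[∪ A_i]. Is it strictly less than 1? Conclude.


Union bound: P[∪_{i=1}^{14} A_i] ≤ Σ_i P[A_i] ≤ 14·p = 14·(1/14) = 1.
Numerically: 1 ≈ 1.000.
Is 1 < 1? NO.
Since the bound 1 is ≥ 1, the union bound is uninformative here; it does NOT by itself certify existence.

14·p = 1 ≈ 1.000; existence NOT certified by the union bound.


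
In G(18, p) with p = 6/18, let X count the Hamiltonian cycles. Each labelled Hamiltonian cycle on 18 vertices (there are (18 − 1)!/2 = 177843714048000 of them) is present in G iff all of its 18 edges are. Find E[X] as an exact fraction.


K_18 has (18 − 1)!/2 = 177843714048000 labelled Hamiltonian cycles.
For each such Hamiltonian cycle H, let X_H = 1 if all 18 edges of H are present in G. Then P[X_H = 1] = p^{18} = (1/3)^{18} = 1/387420489.
Summing the indicators: E[X] = Σ_H E[X_H] = 177843714048000 · p^{18} = 177843714048000 · 1/387420489 = 243955712000/531441.
Numerically: E[X] ≈ 4.59e+05.

E[X] = 177843714048000 · (1/3)^{18} = 243955712000/531441 ≈ 4.59e+05.


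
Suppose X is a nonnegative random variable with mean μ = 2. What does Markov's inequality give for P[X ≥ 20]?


μ = E[X] = 2, a = 20.
Markov: P[X ≥ 20] ≤ μ/a = (2)/20 = 1/10.
Numerically: ≈ 0.1000.
(Since a = 20 > μ = 2.0000, the bound 1/10 is < 1 and informative.)

P[X ≥ 20] ≤ 1/10 ≈ 0.1000.


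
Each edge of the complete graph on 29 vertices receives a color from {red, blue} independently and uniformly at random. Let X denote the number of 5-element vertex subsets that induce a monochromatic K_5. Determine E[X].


Let X = Σ_S X_S over the C(29, 5) = 118755 subsets S of size 5, where X_S = 1 if the K_5 on S is monochromatic.
For a fixed S, the K_5 on S has C(5, 2) = 10 edges. P[all 10 edges red] = (1/2)^10, and likewise for blue, so P[monochromatic] = 2·(1/2)^10 = 2^{1 − 10} = 1/512.
By linearity: E[X] = C(29, 5) · 2^{1 − 10} = 118755 · 1/512 = 118755/512.
Numerically: E[X] ≈ 231.94336.

E[X] = C(29,5)·2^(1−C(5,2)) = 118755/512 ≈ 231.94336.


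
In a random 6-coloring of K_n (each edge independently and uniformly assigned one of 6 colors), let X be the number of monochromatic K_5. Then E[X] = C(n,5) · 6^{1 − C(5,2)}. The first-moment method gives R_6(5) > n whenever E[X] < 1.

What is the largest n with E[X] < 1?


We need C(n, 5) · 6^{1 − 10} < 1, i.e. C(n, 5) < 6^{10 − 1} = 10077696.
Check values of n near the boundary:
  n = 62: C(62, 5) = 6471002; 6471002 < 10077696? YES
  n = 63: C(63, 5) = 7028847; 7028847 < 10077696? YES
  n = 64: C(64, 5) = 7624512; 7624512 < 10077696? YES
  n = 65: C(65, 5) = 8259888; 8259888 < 10077696? YES
  n = 66: C(66, 5) = 8936928; 8936928 < 10077696? YES
  n = 67: C(67, 5) = 9657648; 9657648 < 10077696? YES
  n = 68: C(68, 5) = 10424128; 10424128 < 10077696? NO
The largest n with C(n, 5) < 10077696 is n = 67 (where E[X] = 67067/69984 ≈ 0.958). Hence R_6(5) > 67, i.e. R_6(5) ≥ 68.

Largest n = 67; hence R_6(5) > 67.


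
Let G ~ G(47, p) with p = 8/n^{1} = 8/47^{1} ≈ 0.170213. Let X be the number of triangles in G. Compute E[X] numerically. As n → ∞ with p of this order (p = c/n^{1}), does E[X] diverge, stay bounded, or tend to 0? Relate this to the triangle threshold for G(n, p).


Number of potential triangles: C(47, 3) = 16215.
Each occurs with probability p³ ≈ (0.170213)³ ≈ 4.93146991e-03.
By linearity: E[X] = C(47, 3)·p³ ≈ 16215 · 4.93146991e-03 ≈ 79.963785.
Here α = 1, so p = 8/n is exactly at the triangle threshold p ~ 1/n. Asymptotically E[X] → c³/6 = 8³/6 = 256/3 ≈ 85.333333, a bounded constant. In this regime the triangle count is asymptotically Poisson(c³/6).

E[X] ≈ 79.963785; in regime p = Θ(1/n^{1}) E[X] stays bounded (at the triangle threshold p ~ 1/n).


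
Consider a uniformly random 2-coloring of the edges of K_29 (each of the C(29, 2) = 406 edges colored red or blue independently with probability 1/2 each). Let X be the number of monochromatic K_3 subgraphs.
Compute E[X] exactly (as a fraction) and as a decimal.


Let X = Σ_S X_S over the C(29, 3) = 3654 subsets S of size 3, where X_S = 1 if the K_3 on S is monochromatic.
For a fixed S, the K_3 on S has C(3, 2) = 3 edges. P[all 3 edges red] = (1/2)^3, and likewise for blue, so P[monochromatic] = 2·(1/2)^3 = 2^{1 − 3} = 1/4.
By linearity of expectation: E[X] = C(29, 3) · 2^{1 − 3} = 3654 · 1/4 = 1827/2.
Numerically: E[X] ≈ 913.50000.

E[X] = C(29,3)·2^(1−C(3,2)) = 1827/2 ≈ 913.50000.


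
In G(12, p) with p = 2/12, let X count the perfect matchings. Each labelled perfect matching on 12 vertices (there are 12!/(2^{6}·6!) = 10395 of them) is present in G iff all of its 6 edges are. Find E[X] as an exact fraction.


K_12 has 12!/(2^{6}·6!) = 10395 labelled perfect matchings.
For each such perfect matching H, let X_H = 1 if all 6 edges of H are present in G. Then P[X_H = 1] = p^{6} = (1/6)^{6} = 1/46656.
Summing the indicators: E[X] = Σ_H E[X_H] = 10395 · p^{6} = 10395 · 1/46656 = 385/1728.
Numerically: E[X] ≈ 0.222801.

E[X] = 10395 · (1/6)^{6} = 385/1728 ≈ 0.222801.


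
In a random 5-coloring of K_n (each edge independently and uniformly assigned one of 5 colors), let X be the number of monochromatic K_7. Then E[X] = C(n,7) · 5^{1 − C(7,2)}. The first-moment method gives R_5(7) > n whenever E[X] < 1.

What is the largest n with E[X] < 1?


We need C(n, 7) · 5^{1 − 21} < 1, i.e. C(n, 7) < 5^{21 − 1} = 95367431640625.
Check values of n near the boundary:
  n = 337: C(337, 7) = 91989916924632; 91989916924632 < 95367431640625? YES
  n = 338: C(338, 7) = 93935323022736; 93935323022736 < 95367431640625? YES
  n = 339: C(339, 7) = 95915887062372; 95915887062372 < 95367431640625? NO
The largest n with C(n, 7) < 95367431640625 is n = 338 (where E[X] = 93935323022736/95367431640625 ≈ 0.98498). Hence R_5(7) > 338, i.e. R_5(7) ≥ 339.

Largest n = 338; hence R_5(7) > 338.


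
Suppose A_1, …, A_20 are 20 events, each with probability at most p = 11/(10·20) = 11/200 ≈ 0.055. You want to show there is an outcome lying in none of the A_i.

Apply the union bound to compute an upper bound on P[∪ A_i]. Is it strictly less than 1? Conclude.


Union bound: P[∪_{i=1}^{20} A_i] ≤ Σ_i P[A_i] ≤ 20·p = 20·(11/200) = 11/10.
Numerically: 11/10 ≈ 1.100.
Is 11/10 < 1? NO.
Since the bound 11/10 is ≥ 1, the union bound is uninformative here; it does NOT by itself certify existence.

20·p = 11/10 ≈ 1.100; existence NOT certified by the union bound.


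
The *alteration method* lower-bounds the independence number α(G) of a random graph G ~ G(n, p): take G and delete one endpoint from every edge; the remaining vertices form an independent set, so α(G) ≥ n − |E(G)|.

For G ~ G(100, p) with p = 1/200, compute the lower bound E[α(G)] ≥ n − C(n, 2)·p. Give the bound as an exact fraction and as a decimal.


E[|E(G)|] = C(100, 2)·p = 4950 · (1/200) = 99/4.
E[α(G)] ≥ n − E[|E(G)|] = 100 − 99/4 = 301/4.
Numerically: ≈ 75.250000.
(This is only a lower bound; the true E[α(G)] may be larger.)

E[α(G)] ≥ 301/4 ≈ 75.250000.


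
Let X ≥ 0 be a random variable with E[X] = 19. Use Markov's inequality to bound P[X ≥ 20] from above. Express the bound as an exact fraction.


μ = E[X] = 19, a = 20.
Markov: P[X ≥ 20] ≤ μ/a = (19)/20 = 19/20.
Numerically: ≈ 0.95000.
(Since a = 20 > μ = 19.00000, the bound 19/20 is < 1 and informative.)

P[X ≥ 20] ≤ 19/20 ≈ 0.95000.


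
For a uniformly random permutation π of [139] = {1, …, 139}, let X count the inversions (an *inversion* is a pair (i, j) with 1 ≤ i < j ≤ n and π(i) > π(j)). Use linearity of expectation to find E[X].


Write X = Σ X_I over the C(139, 2) = 9591 pairs i < j, with X_I the indicator of one inversion.
There are 9591 indicators.
For each fixed pair i < j, the values π(i) and π(j) are two distinct elements of {1, …, 139} in uniformly random order; by symmetry P[π(i) > π(j)] = 1/2.
By linearity: E[X] = 9591 · (1/2) = C(139, 2) · (1/2) = 9591/2 = 9591/2 ≈ 4795.50000.

E[X] = 9591/2 = 4795.50000.


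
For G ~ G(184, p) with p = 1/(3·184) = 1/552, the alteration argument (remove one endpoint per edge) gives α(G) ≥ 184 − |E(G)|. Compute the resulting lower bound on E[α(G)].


E[|E(G)|] = C(184, 2)·p = 16836 · (1/552) = 61/2.
E[α(G)] ≥ n − E[|E(G)|] = 184 − 61/2 = 307/2.
Numerically: ≈ 153.50000.
(This is only a lower bound; the true E[α(G)] may be larger.)

E[α(G)] ≥ 307/2 ≈ 153.50000.


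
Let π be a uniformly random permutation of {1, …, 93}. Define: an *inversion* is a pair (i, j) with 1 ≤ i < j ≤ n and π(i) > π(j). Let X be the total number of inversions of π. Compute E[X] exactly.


Write X = Σ X_I over the C(93, 2) = 4278 pairs i < j, with X_I the indicator of one inversion.
There are 4278 indicators.
For each fixed pair i < j, the values π(i) and π(j) are two distinct elements of {1, …, 93} in uniformly random order; by symmetry P[π(i) > π(j)] = 1/2.
By linearity: E[X] = 4278 · (1/2) = C(93, 2) · (1/2) = 4278/2 = 2139 ≈ 2139.000.

E[X] = 2139 = 2139.000.


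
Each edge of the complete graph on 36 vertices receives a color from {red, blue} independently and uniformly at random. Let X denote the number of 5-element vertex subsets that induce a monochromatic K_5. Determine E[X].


Let X = Σ_S X_S over the C(36, 5) = 376992 subsets S of size 5, where X_S = 1 if the K_5 on S is monochromatic.
For a fixed S, the K_5 on S has C(5, 2) = 10 edges. P[all 10 edges red] = (1/2)^10, and likewise for blue, so P[monochromatic] = 2·(1/2)^10 = 2^{1 − 10} = 1/512.
Summing: E[X] = C(36, 5) · 2^{1 − 10} = 376992 · 1/512 = 11781/16.
Numerically: E[X] ≈ 736.312500.

E[X] = C(36,5)·2^(1−C(5,2)) = 11781/16 ≈ 736.312500.


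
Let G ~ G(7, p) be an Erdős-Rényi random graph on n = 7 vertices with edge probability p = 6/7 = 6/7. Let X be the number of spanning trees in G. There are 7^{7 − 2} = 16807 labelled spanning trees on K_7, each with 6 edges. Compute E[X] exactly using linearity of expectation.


K_7 has 7^{7 − 2} = 16807 labelled spanning trees.
For each such spanning tree H, let X_H = 1 if all 6 edges of H are present in G. Then P[X_H = 1] = p^{6} = (6/7)^{6} = 46656/117649.
By linearity of expectation: E[X] = Σ_H E[X_H] = 16807 · p^{6} = 16807 · 46656/117649 = 46656/7.
Numerically: E[X] ≈ 6665.14.

E[X] = 16807 · (6/7)^{6} = 46656/7 ≈ 6665.14.


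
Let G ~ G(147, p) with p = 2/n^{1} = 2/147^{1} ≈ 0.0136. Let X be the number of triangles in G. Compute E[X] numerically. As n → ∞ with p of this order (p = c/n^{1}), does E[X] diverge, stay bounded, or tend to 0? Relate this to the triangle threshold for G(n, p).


Number of potential triangles: C(147, 3) = 518665.
Each occurs with probability p³ ≈ (0.0136)³ ≈ 2.51848e-06.
By linearity: E[X] = C(147, 3)·p³ ≈ 518665 · 2.51848e-06 ≈ 1.306.
Here α = 1, so p = 2/n is exactly at the triangle threshold p ~ 1/n. Asymptotically E[X] → c³/6 = 2³/6 = 4/3 ≈ 1.333, a bounded constant. In this regime the triangle count is asymptotically Poisson(c³/6).

E[X] ≈ 1.306; in regime p = Θ(1/n^{1}) E[X] stays bounded (at the triangle threshold p ~ 1/n).


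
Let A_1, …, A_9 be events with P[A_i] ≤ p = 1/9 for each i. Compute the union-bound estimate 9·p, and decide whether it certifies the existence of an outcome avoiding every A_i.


Union bound: P[∪_{i=1}^{9} A_i] ≤ Σ_i P[A_i] ≤ 9·p = 9·(1/9) = 1.
Numerically: 1 ≈ 1.000000.
Is 1 < 1? NO.
Since the bound 1 is ≥ 1, the union bound is uninformative here; it does NOT by itself certify existence.

9·p = 1 ≈ 1.000000; existence NOT certified by the union bound.


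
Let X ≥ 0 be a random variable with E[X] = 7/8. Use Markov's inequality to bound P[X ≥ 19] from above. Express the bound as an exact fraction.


μ = E[X] = 7/8, a = 19.
Markov: P[X ≥ 19] ≤ μ/a = (7/8)/19 = 7/152.
Numerically: ≈ 0.04605.
(Since a = 19 > μ = 0.87500, the bound 7/152 is < 1 and informative.)

P[X ≥ 19] ≤ 7/152 ≈ 0.04605.


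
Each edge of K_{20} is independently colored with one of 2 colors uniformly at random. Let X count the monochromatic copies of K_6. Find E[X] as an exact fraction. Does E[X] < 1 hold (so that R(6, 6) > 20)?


E[X] = C(20, 6) · 2^{1 − 15} = 38760 · 2^{−14} = 38760/16384.
As a reduced fraction: E[X] = 4845/2048 ≈ 2.36572.
Is E[X] < 1? NO.
Since E[X] ≥ 1, the first-moment bound is inconclusive at n = 20; it does NOT by itself certify R(6, 6) > 20.

E[X] = 4845/2048 ≈ 2.36572; E[X] ≥ 1; first-moment method inconclusive here.


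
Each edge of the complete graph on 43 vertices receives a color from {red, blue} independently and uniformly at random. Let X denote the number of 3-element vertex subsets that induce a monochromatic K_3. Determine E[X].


Let X = Σ_S X_S over the C(43, 3) = 12341 subsets S of size 3, where X_S = 1 if the K_3 on S is monochromatic.
For a fixed S, the K_3 on S has C(3, 2) = 3 edges. P[all 3 edges red] = (1/2)^3, and likewise for blue, so P[monochromatic] = 2·(1/2)^3 = 2^{1 − 3} = 1/4.
Summing: E[X] = C(43, 3) · 2^{1 − 3} = 12341 · 1/4 = 12341/4.
Numerically: E[X] ≈ 3085.250000.

E[X] = C(43,3)·2^(1−C(3,2)) = 12341/4 ≈ 3085.250000.


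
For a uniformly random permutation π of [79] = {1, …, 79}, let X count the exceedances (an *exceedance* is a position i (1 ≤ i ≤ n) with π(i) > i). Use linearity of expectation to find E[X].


Write X = Σ_{i=1}^{79} X_i, where X_i = 1_{π(i) > i}.
For each fixed i, π(i) is uniform over {1, …, 79} (marginal of a uniform permutation), so P[π(i) > i] = (n − i)/n. Summing: Σ_{i=1}^{79} (n − i)/n = (0 + 1 + … + 78)/79 = 79(79 − 1)/(2·79) = (79 − 1)/2.
Hence E[X] = Σ_{i=1}^{79} (79 − i)/79 = 39 ≈ 39.00000.

E[X] = 39 = 39.00000.


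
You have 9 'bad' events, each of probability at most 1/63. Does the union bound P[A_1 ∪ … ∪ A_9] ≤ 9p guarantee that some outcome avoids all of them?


Union bound: P[∪_{i=1}^{9} A_i] ≤ Σ_i P[A_i] ≤ 9·p = 9·(1/63) = 1/7.
Numerically: 1/7 ≈ 0.14286.
Is 1/7 < 1? YES.
Since P[∪ A_i] ≤ 1/7 < 1, the complement has P[∩ A_i^c] ≥ 1 − 1/7 = 6/7 > 0, so some outcome avoids every A_i.

9·p = 1/7 ≈ 0.14286; existence CERTIFIED by the union bound.


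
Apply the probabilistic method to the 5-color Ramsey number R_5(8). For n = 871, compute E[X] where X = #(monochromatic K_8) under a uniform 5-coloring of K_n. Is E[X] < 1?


E[X] = C(871, 8) · 5^{1 − 28} = 7954689371890086540 · 5^{−27} = 7954689371890086540/7450580596923828125.
As a reduced fraction: E[X] = 1590937874378017308/1490116119384765625 ≈ 1.068.
Is E[X] < 1? NO.
Since E[X] ≥ 1, the first-moment bound is inconclusive at n = 871; it does NOT by itself certify R_5(8) > 871.

E[X] = 1590937874378017308/1490116119384765625 ≈ 1.068; E[X] ≥ 1; first-moment method inconclusive here.


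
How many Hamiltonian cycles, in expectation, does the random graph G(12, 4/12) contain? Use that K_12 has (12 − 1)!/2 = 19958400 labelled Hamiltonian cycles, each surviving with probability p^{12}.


K_12 has (12 − 1)!/2 = 19958400 labelled Hamiltonian cycles.
For each such Hamiltonian cycle H, let X_H = 1 if all 12 edges of H are present in G. Then P[X_H = 1] = p^{12} = (1/3)^{12} = 1/531441.
By linearity: E[X] = Σ_H E[X_H] = 19958400 · p^{12} = 19958400 · 1/531441 = 246400/6561.
Numerically: E[X] ≈ 37.56.

E[X] = 19958400 · (1/3)^{12} = 246400/6561 ≈ 37.56.


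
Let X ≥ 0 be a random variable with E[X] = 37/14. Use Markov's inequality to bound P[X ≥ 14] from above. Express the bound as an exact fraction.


μ = E[X] = 37/14, a = 14.
Markov: P[X ≥ 14] ≤ μ/a = (37/14)/14 = 37/196.
Numerically: ≈ 0.18878.
(Since a = 14 > μ = 2.64286, the bound 37/196 is < 1 and informative.)

P[X ≥ 14] ≤ 37/196 ≈ 0.18878.


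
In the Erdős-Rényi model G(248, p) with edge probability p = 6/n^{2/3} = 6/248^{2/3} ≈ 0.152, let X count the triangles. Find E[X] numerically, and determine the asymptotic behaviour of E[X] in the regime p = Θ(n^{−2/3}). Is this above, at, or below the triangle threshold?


Number of potential triangles: C(248, 3) = 2511496.
Each occurs with probability p³ ≈ (0.152)³ ≈ 3.511967e-03.
By linearity: E[X] = C(248, 3)·p³ ≈ 2511496 · 3.511967e-03 ≈ 8820.2903.
Since α = 2/3 < 1, p = c/n^{2/3} ≫ 1/n is above the triangle threshold p ~ 1/n. Asymptotically E[X] ~ (c³/6)·n^{3(1−α)} = (6³/6)·n^{1} → ∞; triangles are abundant w.h.p.

E[X] ≈ 8820.2903; in regime p = Θ(1/n^{2/3}) E[X] diverges (above the triangle threshold p ~ 1/n).
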